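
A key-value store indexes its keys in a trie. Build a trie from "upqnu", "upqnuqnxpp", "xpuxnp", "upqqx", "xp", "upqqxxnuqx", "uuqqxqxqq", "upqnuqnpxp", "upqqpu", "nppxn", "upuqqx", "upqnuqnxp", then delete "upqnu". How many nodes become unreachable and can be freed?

0

A node on "upqnu"'s path can go only if nothing else ends at it or branches off below it.
Every node on "upqnu" is still needed (e.g. by "upqnuqnxpp"), so nothing is freed.
Nodes removed: 0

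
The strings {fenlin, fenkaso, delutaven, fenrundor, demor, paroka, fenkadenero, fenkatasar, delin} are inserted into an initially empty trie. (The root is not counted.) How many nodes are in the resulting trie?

Trace insertions, counting only characters that open a new branch:
  "fenlin" → 6 new (f, e, n, l, i, n)
  "fenkaso" → prefix "fen" already present; 4 new (k, a, s, o)
  "delutaven" → 9 new (d, e, l, u, t, a, v, e, n)
  "fenrundor" → prefix "fen" already present; 6 new (r, u, n, d, o, r)
  "demor" → prefix "de" already present; 3 new (m, o, r)
  "paroka" → 6 new (p, a, r, o, k, a)
  "fenkadenero" → prefix "fenka" already present; 6 new (d, e, n, e, r, o)
  "fenkatasar" → prefix "fenka" already present; 5 new (t, a, s, a, r)
  "delin" → prefix "del" already present; 2 new (i, n)
Total nodes = 6 + 4 + 9 + 6 + 3 + 6 + 6 + 5 + 2 = 47

47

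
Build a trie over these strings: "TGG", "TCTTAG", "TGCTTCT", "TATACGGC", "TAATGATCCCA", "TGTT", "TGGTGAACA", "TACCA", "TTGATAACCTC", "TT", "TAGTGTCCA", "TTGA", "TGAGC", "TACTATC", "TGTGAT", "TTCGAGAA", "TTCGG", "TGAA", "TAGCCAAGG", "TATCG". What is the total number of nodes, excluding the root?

83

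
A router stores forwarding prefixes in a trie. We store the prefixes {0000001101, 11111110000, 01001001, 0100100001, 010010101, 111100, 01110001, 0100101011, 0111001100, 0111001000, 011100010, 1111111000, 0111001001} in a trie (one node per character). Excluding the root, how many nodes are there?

52

Trace insertions, counting only characters that open a new branch:
  "0000001101" → 10 new (0, 0, 0, 0, 0, 0, 1, 1, 0, 1)
  "11111110000" → 11 new (1, 1, 1, 1, 1, 1, 1, 0, 0, 0, 0)
  "01001001" → prefix "0" already present; 7 new (1, 0, 0, 1, 0, 0, 1)
  "0100100001" → prefix "0100100" already present; 3 new (0, 0, 1)
  "010010101" → prefix "010010" already present; 3 new (1, 0, 1)
  "111100" → prefix "1111" already present; 2 new (0, 0)
  "01110001" → prefix "01" already present; 6 new (1, 1, 0, 0, 0, 1)
  "0100101011" → prefix "010010101" already present; 1 new (1)
  "0111001100" → prefix "011100" already present; 4 new (1, 1, 0, 0)
  "0111001000" → prefix "0111001" already present; 3 new (0, 0, 0)
  "011100010" → prefix "01110001" already present; 1 new (0)
  "1111111000" → prefix "1111111000" already present; 0 new (none)
  "0111001001" → prefix "011100100" already present; 1 new (1)
Total nodes = 10 + 11 + 7 + 3 + 3 + 2 + 6 + 1 + 4 + 3 + 1 + 0 + 1 = 52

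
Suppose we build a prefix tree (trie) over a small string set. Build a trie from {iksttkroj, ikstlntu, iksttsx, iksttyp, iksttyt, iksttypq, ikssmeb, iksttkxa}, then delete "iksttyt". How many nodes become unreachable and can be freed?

After clearing the end-marker at "iksttyt", prune upward until reaching a node still needed by another word.
The suffix "t" (1 node) is used only by "iksttyt"; the node for "ikstty" still has the child "p", so pruning stops there.
Nodes removed: 1

1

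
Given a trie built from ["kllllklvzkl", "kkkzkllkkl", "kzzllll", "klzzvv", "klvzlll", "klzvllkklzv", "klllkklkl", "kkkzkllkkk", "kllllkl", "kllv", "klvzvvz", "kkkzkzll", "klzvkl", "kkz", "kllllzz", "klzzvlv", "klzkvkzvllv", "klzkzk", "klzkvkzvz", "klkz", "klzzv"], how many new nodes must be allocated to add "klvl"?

1

Walking "klvl" from the root, the first 3 characters ("klv") follow existing edges; "l" is the first miss.
So 4 − 3 = 1 new nodes.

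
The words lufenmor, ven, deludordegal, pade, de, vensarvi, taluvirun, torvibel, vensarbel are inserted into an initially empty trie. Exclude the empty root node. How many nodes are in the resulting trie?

Insert word by word; a character creates a node only if that edge doesn't already exist:
  "lufenmor" → 8 new (l, u, f, e, n, m, o, r)
  "ven" → 3 new (v, e, n)
  "deludordegal" → 12 new (d, e, l, u, d, o, r, d, e, g, a, l)
  "pade" → 4 new (p, a, d, e)
  "de" → prefix "de" already present; 0 new (none)
  "vensarvi" → prefix "ven" already present; 5 new (s, a, r, v, i)
  "taluvirun" → 9 new (t, a, l, u, v, i, r, u, n)
  "torvibel" → prefix "t" already present; 7 new (o, r, v, i, b, e, l)
  "vensarbel" → prefix "vensar" already present; 3 new (b, e, l)
Total nodes = 8 + 3 + 12 + 4 + 0 + 5 + 9 + 7 + 3 = 51

51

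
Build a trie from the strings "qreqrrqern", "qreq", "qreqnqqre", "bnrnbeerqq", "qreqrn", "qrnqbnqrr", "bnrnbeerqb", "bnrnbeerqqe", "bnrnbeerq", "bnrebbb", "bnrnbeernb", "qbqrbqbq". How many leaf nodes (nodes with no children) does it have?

9

Leaves are exactly the stored words that no other stored word extends.
Those words: "bnrebbb", "bnrnbeernb", "bnrnbeerqb", "bnrnbeerqqe", "qbqrbqbq", "qreqnqqre", "qreqrn", "qreqrrqern", "qrnqbnqrr"
Leaf count: 9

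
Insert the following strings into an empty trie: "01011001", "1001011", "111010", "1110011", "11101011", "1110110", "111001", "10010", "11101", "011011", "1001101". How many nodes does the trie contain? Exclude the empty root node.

Count nodes per top-level branch (shared prefixes stored once):
  '0'-branch (01011001, 011011): 12 nodes
  '1'-branch (10010, 1001011, 1001101, 111001, 1110011, 11101, 111010, 11101011, 1110110): 22 nodes
Sum: 34

34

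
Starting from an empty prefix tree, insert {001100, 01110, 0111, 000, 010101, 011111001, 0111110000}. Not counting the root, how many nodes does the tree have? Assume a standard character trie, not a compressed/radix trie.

Trace insertions, counting only characters that open a new branch:
  "001100" → 6 new (0, 0, 1, 1, 0, 0)
  "01110" → prefix "0" already present; 4 new (1, 1, 1, 0)
  "0111" → prefix "0111" already present; 0 new (none)
  "000" → prefix "00" already present; 1 new (0)
  "010101" → prefix "01" already present; 4 new (0, 1, 0, 1)
  "011111001" → prefix "0111" already present; 5 new (1, 1, 0, 0, 1)
  "0111110000" → prefix "01111100" already present; 2 new (0, 0)
Total nodes = 6 + 4 + 0 + 1 + 4 + 5 + 2 = 22

22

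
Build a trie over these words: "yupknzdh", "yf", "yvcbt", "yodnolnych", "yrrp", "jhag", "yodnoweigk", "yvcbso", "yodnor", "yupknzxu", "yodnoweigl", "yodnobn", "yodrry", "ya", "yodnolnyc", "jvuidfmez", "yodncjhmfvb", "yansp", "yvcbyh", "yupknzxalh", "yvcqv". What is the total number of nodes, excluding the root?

Count nodes per top-level branch (shared prefixes stored once):
  'j'-branch (jhag, jvuidfmez): 12 nodes
  'y'-branch (ya, yansp, yf, yodncjhmfvb, yodnobn, yodnolnyc, yodnolnych, yodnor, yodnoweigk, yodnoweigl, yodrry, yrrp, yupknzdh, yupknzxalh, yupknzxu, yvcbso, yvcbt, yvcbyh, yvcqv): 59 nodes
Sum: 71

71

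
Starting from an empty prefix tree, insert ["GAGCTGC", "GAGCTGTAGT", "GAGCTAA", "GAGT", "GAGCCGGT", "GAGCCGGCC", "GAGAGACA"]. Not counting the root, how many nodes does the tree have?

Trie structure (* marks end of a word):
(root)
└─ G
   └─ A
      └─ G
         ├─ A
         │  └─ G
         │     └─ A
         │        └─ C
         │           └─ A *
         ├─ C
         │  ├─ C
         │  │  └─ G
         │  │     └─ G
         │  │        ├─ C
         │  │        │  └─ C *
         │  │        └─ T *
         │  └─ T
         │     ├─ A
         │     │  └─ A *
         │     └─ G
         │        ├─ C *
         │        └─ T
         │           └─ A
         │              └─ G
         │                 └─ T *
         └─ T *
Counting every labelled node above: 25.

25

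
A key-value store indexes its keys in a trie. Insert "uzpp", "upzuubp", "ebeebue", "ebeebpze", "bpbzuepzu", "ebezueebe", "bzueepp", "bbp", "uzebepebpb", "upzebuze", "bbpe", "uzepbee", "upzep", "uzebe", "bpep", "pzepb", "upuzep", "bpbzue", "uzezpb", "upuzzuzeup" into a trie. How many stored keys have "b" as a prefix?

Filter for entries beginning with "b":
Matches: "bbp", "bbpe", "bpbzue", "bpbzuepzu", "bpep", "bzueepp"
Count: 6

6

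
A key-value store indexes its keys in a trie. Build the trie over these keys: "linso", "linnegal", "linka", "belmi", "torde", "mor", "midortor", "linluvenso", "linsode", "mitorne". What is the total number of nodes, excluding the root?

Trace insertions, counting only characters that open a new branch:
  "linso" → 5 new (l, i, n, s, o)
  "linnegal" → prefix "lin" already present; 5 new (n, e, g, a, l)
  "linka" → prefix "lin" already present; 2 new (k, a)
  "belmi" → 5 new (b, e, l, m, i)
  "torde" → 5 new (t, o, r, d, e)
  "mor" → 3 new (m, o, r)
  "midortor" → prefix "m" already present; 7 new (i, d, o, r, t, o, r)
  "linluvenso" → prefix "lin" already present; 7 new (l, u, v, e, n, s, o)
  "linsode" → prefix "linso" already present; 2 new (d, e)
  "mitorne" → prefix "mi" already present; 5 new (t, o, r, n, e)
Total nodes = 5 + 5 + 2 + 5 + 5 + 3 + 7 + 7 + 2 + 5 = 46

46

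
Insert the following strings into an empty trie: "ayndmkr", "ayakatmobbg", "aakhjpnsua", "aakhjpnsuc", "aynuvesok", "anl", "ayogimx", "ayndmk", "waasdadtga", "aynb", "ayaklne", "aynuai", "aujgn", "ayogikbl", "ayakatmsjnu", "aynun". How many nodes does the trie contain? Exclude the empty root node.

67

Insert word by word; a character creates a node only if that edge doesn't already exist:
  "ayndmkr" → 7 new (a, y, n, d, m, k, r)
  "ayakatmobbg" → prefix "ay" already present; 9 new (a, k, a, t, m, o, b, b, g)
  "aakhjpnsua" → prefix "a" already present; 9 new (a, k, h, j, p, n, s, u, a)
  "aakhjpnsuc" → prefix "aakhjpnsu" already present; 1 new (c)
  "aynuvesok" → prefix "ayn" already present; 6 new (u, v, e, s, o, k)
  "anl" → prefix "a" already present; 2 new (n, l)
  "ayogimx" → prefix "ay" already present; 5 new (o, g, i, m, x)
  "ayndmk" → prefix "ayndmk" already present; 0 new (none)
  "waasdadtga" → 10 new (w, a, a, s, d, a, d, t, g, a)
  "aynb" → prefix "ayn" already present; 1 new (b)
  "ayaklne" → prefix "ayak" already present; 3 new (l, n, e)
  "aynuai" → prefix "aynu" already present; 2 new (a, i)
  "aujgn" → prefix "a" already present; 4 new (u, j, g, n)
  "ayogikbl" → prefix "ayogi" already present; 3 new (k, b, l)
  "ayakatmsjnu" → prefix "ayakatm" already present; 4 new (s, j, n, u)
  "aynun" → prefix "aynu" already present; 1 new (n)
Total nodes = 7 + 9 + 9 + 1 + 6 + 2 + 5 + 0 + 10 + 1 + 3 + 2 + 4 + 3 + 4 + 1 = 67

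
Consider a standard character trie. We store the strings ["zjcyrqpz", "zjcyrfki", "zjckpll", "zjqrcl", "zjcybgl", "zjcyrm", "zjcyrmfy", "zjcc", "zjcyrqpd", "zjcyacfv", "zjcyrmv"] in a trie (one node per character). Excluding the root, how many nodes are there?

Count nodes per top-level branch (shared prefixes stored once):
  'z'-branch (zjcc, zjckpll, zjcyacfv, zjcybgl, zjcyrfki, zjcyrm, zjcyrmfy, zjcyrmv, zjcyrqpd, zjcyrqpz, zjqrcl): 32 nodes
Sum: 32

32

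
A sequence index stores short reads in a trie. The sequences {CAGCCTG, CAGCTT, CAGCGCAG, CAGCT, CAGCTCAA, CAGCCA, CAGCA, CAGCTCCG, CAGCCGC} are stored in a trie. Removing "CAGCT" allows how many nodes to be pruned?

0

Walk "CAGCT" from the leaf back toward the root, removing each node that no remaining word uses.
Every node on "CAGCT" is still needed (e.g. by "CAGCTT"), so nothing is freed.
Nodes removed: 0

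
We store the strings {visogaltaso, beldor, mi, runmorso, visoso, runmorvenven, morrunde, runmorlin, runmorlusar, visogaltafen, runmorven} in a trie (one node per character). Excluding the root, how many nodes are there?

52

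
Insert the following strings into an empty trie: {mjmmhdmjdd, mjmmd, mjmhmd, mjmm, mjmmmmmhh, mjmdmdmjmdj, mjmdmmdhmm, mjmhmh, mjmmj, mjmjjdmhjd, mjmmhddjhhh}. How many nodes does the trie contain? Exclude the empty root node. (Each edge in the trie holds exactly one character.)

46

Count nodes per top-level branch (shared prefixes stored once):
  'm'-branch (mjmdmdmjmdj, mjmdmmdhmm, mjmhmd, mjmhmh, mjmjjdmhjd, mjmm, mjmmd, mjmmhddjhhh, mjmmhdmjdd, mjmmj, mjmmmmmhh): 46 nodes
Sum: 46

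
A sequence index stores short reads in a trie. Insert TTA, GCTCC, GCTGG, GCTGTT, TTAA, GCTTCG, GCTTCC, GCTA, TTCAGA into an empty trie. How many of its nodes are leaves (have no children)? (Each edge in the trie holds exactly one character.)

8

Leaves are exactly the stored words that no other stored word extends.
Those words: "GCTA", "GCTCC", "GCTGG", "GCTGTT", "GCTTCC", "GCTTCG", "TTAA", "TTCAGA"
Leaf count: 8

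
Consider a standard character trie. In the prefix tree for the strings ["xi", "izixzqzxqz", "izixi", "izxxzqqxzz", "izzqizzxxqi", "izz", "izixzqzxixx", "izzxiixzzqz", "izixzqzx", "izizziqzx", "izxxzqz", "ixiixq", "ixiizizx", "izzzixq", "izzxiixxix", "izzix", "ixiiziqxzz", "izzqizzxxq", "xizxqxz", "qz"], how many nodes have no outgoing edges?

Leaves are exactly the stored words that no other stored word extends.
Those words: "ixiixq", "ixiiziqxzz", "ixiizizx", "izixi", "izixzqzxixx", "izixzqzxqz", "izizziqzx", "izxxzqqxzz", "izxxzqz", "izzix", "izzqizzxxqi", "izzxiixxix", "izzxiixzzqz", "izzzixq", "qz", "xizxqxz"
Leaf count: 16

16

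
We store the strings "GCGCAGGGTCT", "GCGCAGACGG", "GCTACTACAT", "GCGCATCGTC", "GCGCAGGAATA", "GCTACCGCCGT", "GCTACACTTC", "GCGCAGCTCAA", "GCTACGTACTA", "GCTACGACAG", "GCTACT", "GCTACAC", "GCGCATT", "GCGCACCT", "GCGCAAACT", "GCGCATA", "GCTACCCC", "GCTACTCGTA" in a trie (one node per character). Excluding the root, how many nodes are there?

Insert word by word; a character creates a node only if that edge doesn't already exist:
  "GCGCAGGGTCT" → 11 new (G, C, G, C, A, G, G, G, T, C, T)
  "GCGCAGACGG" → prefix "GCGCAG" already present; 4 new (A, C, G, G)
  "GCTACTACAT" → prefix "GC" already present; 8 new (T, A, C, T, A, C, A, T)
  "GCGCATCGTC" → prefix "GCGCA" already present; 5 new (T, C, G, T, C)
  "GCGCAGGAATA" → prefix "GCGCAGG" already present; 4 new (A, A, T, A)
  "GCTACCGCCGT" → prefix "GCTAC" already present; 6 new (C, G, C, C, G, T)
  "GCTACACTTC" → prefix "GCTAC" already present; 5 new (A, C, T, T, C)
  "GCGCAGCTCAA" → prefix "GCGCAG" already present; 5 new (C, T, C, A, A)
  "GCTACGTACTA" → prefix "GCTAC" already present; 6 new (G, T, A, C, T, A)
  "GCTACGACAG" → prefix "GCTACG" already present; 4 new (A, C, A, G)
  "GCTACT" → prefix "GCTACT" already present; 0 new (none)
  "GCTACAC" → prefix "GCTACAC" already present; 0 new (none)
  "GCGCATT" → prefix "GCGCAT" already present; 1 new (T)
  "GCGCACCT" → prefix "GCGCA" already present; 3 new (C, C, T)
  "GCGCAAACT" → prefix "GCGCA" already present; 4 new (A, A, C, T)
  "GCGCATA" → prefix "GCGCAT" already present; 1 new (A)
  "GCTACCCC" → prefix "GCTACC" already present; 2 new (C, C)
  "GCTACTCGTA" → prefix "GCTACT" already present; 4 new (C, G, T, A)
Total nodes = 11 + 4 + 8 + 5 + 4 + 6 + 5 + 5 + 6 + 4 + 0 + 0 + 1 + 3 + 4 + 1 + 2 + 4 = 73

73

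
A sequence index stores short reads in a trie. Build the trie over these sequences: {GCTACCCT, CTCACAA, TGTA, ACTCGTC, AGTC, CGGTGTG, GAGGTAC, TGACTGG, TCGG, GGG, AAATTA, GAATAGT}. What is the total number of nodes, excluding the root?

61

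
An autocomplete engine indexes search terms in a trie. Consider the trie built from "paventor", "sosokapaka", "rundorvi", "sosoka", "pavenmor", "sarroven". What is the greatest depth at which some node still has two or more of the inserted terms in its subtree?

Look for the deepest trie node that still has at least two words in its subtree.
e.g. "sosoka" and "sosokapaka" share the prefix "sosoka" of length 6; no pair shares a longer one.
Longest shared-prefix length: 6

6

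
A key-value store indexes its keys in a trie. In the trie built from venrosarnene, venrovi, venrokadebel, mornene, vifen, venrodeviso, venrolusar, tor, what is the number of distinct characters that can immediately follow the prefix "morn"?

1

Follow the path "morn" to its node, then look at its outgoing edges.
Distinct next characters after "morn": e.
That node has 1 child edge.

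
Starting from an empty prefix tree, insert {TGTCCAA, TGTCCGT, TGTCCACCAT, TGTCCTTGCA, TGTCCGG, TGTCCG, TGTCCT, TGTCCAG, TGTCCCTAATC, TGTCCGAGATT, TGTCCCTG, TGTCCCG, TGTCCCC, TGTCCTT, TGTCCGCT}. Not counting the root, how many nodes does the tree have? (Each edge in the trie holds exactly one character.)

36

Insert word by word; a character creates a node only if that edge doesn't already exist:
  "TGTCCAA" → 7 new (T, G, T, C, C, A, A)
  "TGTCCGT" → prefix "TGTCC" already present; 2 new (G, T)
  "TGTCCACCAT" → prefix "TGTCCA" already present; 4 new (C, C, A, T)
  "TGTCCTTGCA" → prefix "TGTCC" already present; 5 new (T, T, G, C, A)
  "TGTCCGG" → prefix "TGTCCG" already present; 1 new (G)
  "TGTCCG" → prefix "TGTCCG" already present; 0 new (none)
  "TGTCCT" → prefix "TGTCCT" already present; 0 new (none)
  "TGTCCAG" → prefix "TGTCCA" already present; 1 new (G)
  "TGTCCCTAATC" → prefix "TGTCC" already present; 6 new (C, T, A, A, T, C)
  "TGTCCGAGATT" → prefix "TGTCCG" already present; 5 new (A, G, A, T, T)
  "TGTCCCTG" → prefix "TGTCCCT" already present; 1 new (G)
  "TGTCCCG" → prefix "TGTCCC" already present; 1 new (G)
  "TGTCCCC" → prefix "TGTCCC" already present; 1 new (C)
  "TGTCCTT" → prefix "TGTCCTT" already present; 0 new (none)
  "TGTCCGCT" → prefix "TGTCCG" already present; 2 new (C, T)
Total nodes = 7 + 2 + 4 + 5 + 1 + 0 + 0 + 1 + 6 + 5 + 1 + 1 + 1 + 0 + 2 = 36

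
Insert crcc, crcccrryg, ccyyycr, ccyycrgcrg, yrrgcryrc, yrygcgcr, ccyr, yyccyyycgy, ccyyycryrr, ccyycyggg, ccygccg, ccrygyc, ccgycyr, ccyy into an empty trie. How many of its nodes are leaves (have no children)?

Leaves are exactly the stored words that no other stored word extends.
Those words: "ccgycyr", "ccrygyc", "ccygccg", "ccyr", "ccyycrgcrg", "ccyycyggg", "ccyyycryrr", "crcccrryg", "yrrgcryrc", "yrygcgcr", "yyccyyycgy"
Leaf count: 11

11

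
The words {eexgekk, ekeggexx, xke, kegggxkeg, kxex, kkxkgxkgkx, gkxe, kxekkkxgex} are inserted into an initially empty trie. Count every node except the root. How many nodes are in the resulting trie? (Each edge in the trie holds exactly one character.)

49

Insert word by word; a character creates a node only if that edge doesn't already exist:
  "eexgekk" → 7 new (e, e, x, g, e, k, k)
  "ekeggexx" → prefix "e" already present; 7 new (k, e, g, g, e, x, x)
  "xke" → 3 new (x, k, e)
  "kegggxkeg" → 9 new (k, e, g, g, g, x, k, e, g)
  "kxex" → prefix "k" already present; 3 new (x, e, x)
  "kkxkgxkgkx" → prefix "k" already present; 9 new (k, x, k, g, x, k, g, k, x)
  "gkxe" → 4 new (g, k, x, e)
  "kxekkkxgex" → prefix "kxe" already present; 7 new (k, k, k, x, g, e, x)
Total nodes = 7 + 7 + 3 + 9 + 3 + 9 + 4 + 7 = 49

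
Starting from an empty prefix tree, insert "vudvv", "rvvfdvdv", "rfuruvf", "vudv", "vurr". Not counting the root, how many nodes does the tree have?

21

Count nodes per top-level branch (shared prefixes stored once):
  'r'-branch (rfuruvf, rvvfdvdv): 14 nodes
  'v'-branch (vudv, vudvv, vurr): 7 nodes
Sum: 21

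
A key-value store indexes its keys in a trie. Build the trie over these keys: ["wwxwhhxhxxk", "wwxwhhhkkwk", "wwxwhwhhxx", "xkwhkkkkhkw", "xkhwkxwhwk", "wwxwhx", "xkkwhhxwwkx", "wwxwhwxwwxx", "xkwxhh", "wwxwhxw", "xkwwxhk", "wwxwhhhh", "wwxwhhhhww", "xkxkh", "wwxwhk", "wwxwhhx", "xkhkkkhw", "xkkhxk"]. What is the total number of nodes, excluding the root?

78

Count nodes per top-level branch (shared prefixes stored once):
  'w'-branch (wwxwhhhh, wwxwhhhhww, wwxwhhhkkwk, wwxwhhx, wwxwhhxhxxk, wwxwhk, wwxwhwhhxx, wwxwhwxwwxx, wwxwhx, wwxwhxw): 32 nodes
  'x'-branch (xkhkkkhw, xkhwkxwhwk, xkkhxk, xkkwhhxwwkx, xkwhkkkkhkw, xkwwxhk, xkwxhh, xkxkh): 46 nodes
Sum: 78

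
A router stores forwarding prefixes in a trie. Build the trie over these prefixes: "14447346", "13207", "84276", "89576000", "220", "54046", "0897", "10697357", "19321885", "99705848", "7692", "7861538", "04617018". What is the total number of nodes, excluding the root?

75

For each word, the new-node count is its length minus the longest prefix already in the trie:
  "14447346" → 8 new (1, 4, 4, 4, 7, 3, 4, 6)
  "13207" → prefix "1" already present; 4 new (3, 2, 0, 7)
  "84276" → 5 new (8, 4, 2, 7, 6)
  "89576000" → prefix "8" already present; 7 new (9, 5, 7, 6, 0, 0, 0)
  "220" → 3 new (2, 2, 0)
  "54046" → 5 new (5, 4, 0, 4, 6)
  "0897" → 4 new (0, 8, 9, 7)
  "10697357" → prefix "1" already present; 7 new (0, 6, 9, 7, 3, 5, 7)
  "19321885" → prefix "1" already present; 7 new (9, 3, 2, 1, 8, 8, 5)
  "99705848" → 8 new (9, 9, 7, 0, 5, 8, 4, 8)
  "7692" → 4 new (7, 6, 9, 2)
  "7861538" → prefix "7" already present; 6 new (8, 6, 1, 5, 3, 8)
  "04617018" → prefix "0" already present; 7 new (4, 6, 1, 7, 0, 1, 8)
Total nodes = 8 + 4 + 5 + 7 + 3 + 5 + 4 + 7 + 7 + 8 + 4 + 6 + 7 = 75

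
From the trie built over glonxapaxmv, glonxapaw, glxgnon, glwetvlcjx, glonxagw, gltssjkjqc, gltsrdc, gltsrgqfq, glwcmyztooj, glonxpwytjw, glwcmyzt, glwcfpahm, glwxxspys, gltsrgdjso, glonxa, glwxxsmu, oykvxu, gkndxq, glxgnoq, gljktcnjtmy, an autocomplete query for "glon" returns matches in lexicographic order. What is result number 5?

Filter for "glon…" and sort: "glonxa", "glonxagw", "glonxapaw", "glonxapaxmv", "glonxpwytjw"
The 5th is glonxpwytjw.

glonxpwytjw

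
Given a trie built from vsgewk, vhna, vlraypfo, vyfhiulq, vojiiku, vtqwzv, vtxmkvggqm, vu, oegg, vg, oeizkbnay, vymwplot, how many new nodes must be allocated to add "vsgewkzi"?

Walking "vsgewkzi" from the root, the first 6 characters ("vsgewk") follow existing edges; "z" is the first miss.
New nodes needed: |"vsgewkzi"| − 6 = 8 − 6 = 2.

2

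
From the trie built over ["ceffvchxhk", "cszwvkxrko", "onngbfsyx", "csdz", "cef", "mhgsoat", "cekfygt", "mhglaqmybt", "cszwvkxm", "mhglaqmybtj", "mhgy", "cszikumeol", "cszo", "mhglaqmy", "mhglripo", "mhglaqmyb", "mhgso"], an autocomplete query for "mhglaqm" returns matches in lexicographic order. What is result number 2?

Filter for "mhglaqm…" and sort: "mhglaqmy", "mhglaqmyb", "mhglaqmybt", "mhglaqmybtj"
Position 2: mhglaqmyb

mhglaqmyb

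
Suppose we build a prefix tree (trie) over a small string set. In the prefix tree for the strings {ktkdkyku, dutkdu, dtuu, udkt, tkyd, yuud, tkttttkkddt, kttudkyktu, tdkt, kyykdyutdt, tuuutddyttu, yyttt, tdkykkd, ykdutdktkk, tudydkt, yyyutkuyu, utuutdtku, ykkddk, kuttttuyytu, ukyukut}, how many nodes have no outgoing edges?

A leaf is a node with no children — equivalently, the end of a word that is not a proper prefix of any other stored word.
Those words: "dtuu", "dutkdu", "ktkdkyku", "kttudkyktu", "kuttttuyytu", "kyykdyutdt", "tdkt", "tdkykkd", "tkttttkkddt", "tkyd", "tudydkt", "tuuutddyttu", "udkt", "ukyukut", "utuutdtku", "ykdutdktkk", "ykkddk", "yuud", "yyttt", "yyyutkuyu"
Leaf count: 20

20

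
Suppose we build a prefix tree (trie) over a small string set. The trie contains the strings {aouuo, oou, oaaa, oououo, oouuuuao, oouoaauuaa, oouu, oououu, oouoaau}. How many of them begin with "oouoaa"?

2

Walk to "oouoaa"; the words in its subtree are exactly those with that prefix.
Matches: "oouoaau", "oouoaauuaa"
Count: 2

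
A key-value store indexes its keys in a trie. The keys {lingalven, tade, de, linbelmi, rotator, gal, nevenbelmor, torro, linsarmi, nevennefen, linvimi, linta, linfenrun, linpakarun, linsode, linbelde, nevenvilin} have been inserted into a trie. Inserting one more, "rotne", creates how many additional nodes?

2

Walking "rotne" from the root, the first 3 characters ("rot") follow existing edges; "n" is the first miss.
So 5 − 3 = 2 new nodes.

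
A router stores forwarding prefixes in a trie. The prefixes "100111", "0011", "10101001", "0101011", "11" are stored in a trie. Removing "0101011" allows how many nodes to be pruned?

A node on "0101011"'s path can go only if nothing else ends at it or branches off below it.
The suffix "101011" (6 nodes) is used only by "0101011"; the node for "0" still has the child "0", so pruning stops there.
Nodes removed: 6

6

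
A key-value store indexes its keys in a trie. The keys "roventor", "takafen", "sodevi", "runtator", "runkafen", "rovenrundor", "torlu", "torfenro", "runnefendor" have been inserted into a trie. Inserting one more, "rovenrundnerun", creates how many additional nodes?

The longest prefix of "rovenrundnerun" already in the trie is "rovenrund" (length 9).
New nodes needed: |"rovenrundnerun"| − 9 = 14 − 9 = 5.

5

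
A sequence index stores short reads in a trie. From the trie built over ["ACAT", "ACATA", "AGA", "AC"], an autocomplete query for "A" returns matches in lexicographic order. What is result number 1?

AC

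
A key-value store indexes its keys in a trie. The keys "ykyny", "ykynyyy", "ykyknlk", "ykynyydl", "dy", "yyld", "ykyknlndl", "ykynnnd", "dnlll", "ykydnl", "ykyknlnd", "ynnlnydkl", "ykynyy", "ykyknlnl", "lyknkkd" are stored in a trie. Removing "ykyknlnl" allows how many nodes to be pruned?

1

A node on "ykyknlnl"'s path can go only if nothing else ends at it or branches off below it.
The suffix "l" (1 node) is used only by "ykyknlnl"; the node for "ykyknln" still has the child "d", so pruning stops there.
Nodes removed: 1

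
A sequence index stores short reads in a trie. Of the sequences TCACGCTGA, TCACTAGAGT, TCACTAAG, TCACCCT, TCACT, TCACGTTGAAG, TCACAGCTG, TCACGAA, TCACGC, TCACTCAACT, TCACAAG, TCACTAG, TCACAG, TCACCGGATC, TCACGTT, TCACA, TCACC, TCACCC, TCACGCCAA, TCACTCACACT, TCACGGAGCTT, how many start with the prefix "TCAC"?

Traverse to the node for "TCAC", then collect every word in that subtree.
Matches: "TCACA", "TCACAAG", "TCACAG", "TCACAGCTG", "TCACC", "TCACCC", "TCACCCT", "TCACCGGATC", "TCACGAA", "TCACGC", "TCACGCCAA", "TCACGCTGA", "TCACGGAGCTT", "TCACGTT", "TCACGTTGAAG", "TCACT", "TCACTAAG", "TCACTAG", "TCACTAGAGT", "TCACTCAACT", "TCACTCACACT"
Count: 21

21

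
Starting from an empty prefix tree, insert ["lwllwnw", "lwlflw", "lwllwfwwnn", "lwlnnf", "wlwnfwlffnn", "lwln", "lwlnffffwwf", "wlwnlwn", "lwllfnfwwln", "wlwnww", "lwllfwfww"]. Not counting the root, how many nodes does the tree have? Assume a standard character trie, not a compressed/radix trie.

For each word, the new-node count is its length minus the longest prefix already in the trie:
  "lwllwnw" → 7 new (l, w, l, l, w, n, w)
  "lwlflw" → prefix "lwl" already present; 3 new (f, l, w)
  "lwllwfwwnn" → prefix "lwllw" already present; 5 new (f, w, w, n, n)
  "lwlnnf" → prefix "lwl" already present; 3 new (n, n, f)
  "wlwnfwlffnn" → 11 new (w, l, w, n, f, w, l, f, f, n, n)
  "lwln" → prefix "lwln" already present; 0 new (none)
  "lwlnffffwwf" → prefix "lwln" already present; 7 new (f, f, f, f, w, w, f)
  "wlwnlwn" → prefix "wlwn" already present; 3 new (l, w, n)
  "lwllfnfwwln" → prefix "lwll" already present; 7 new (f, n, f, w, w, l, n)
  "wlwnww" → prefix "wlwn" already present; 2 new (w, w)
  "lwllfwfww" → prefix "lwllf" already present; 4 new (w, f, w, w)
Total nodes = 7 + 3 + 5 + 3 + 11 + 0 + 7 + 3 + 7 + 2 + 4 = 52

52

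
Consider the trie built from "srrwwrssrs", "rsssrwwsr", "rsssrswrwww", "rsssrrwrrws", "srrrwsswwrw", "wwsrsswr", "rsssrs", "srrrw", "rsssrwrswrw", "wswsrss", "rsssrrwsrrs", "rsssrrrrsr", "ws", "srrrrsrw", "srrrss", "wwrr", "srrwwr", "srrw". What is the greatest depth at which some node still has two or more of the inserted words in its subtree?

7

The deepest shared node is where two words last agree before diverging.
"rsssrrwrrws" and "rsssrrwsrrs" agree on "rsssrrw" (7 characters) before diverging; nothing deeper is shared.
Longest shared-prefix length: 7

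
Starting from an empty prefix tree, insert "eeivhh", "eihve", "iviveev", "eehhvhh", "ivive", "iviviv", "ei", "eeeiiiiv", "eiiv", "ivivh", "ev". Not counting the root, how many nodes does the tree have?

34

Trie structure (* marks end of a word):
(root)
├─ e
│  ├─ e
│  │  ├─ e
│  │  │  └─ i
│  │  │     └─ i
│  │  │        └─ i
│  │  │           └─ i
│  │  │              └─ v *
│  │  ├─ h
│  │  │  └─ h
│  │  │     └─ v
│  │  │        └─ h
│  │  │           └─ h *
│  │  └─ i
│  │     └─ v
│  │        └─ h
│  │           └─ h *
│  ├─ i *
│  │  ├─ h
│  │  │  └─ v
│  │  │     └─ e *
│  │  └─ i
│  │     └─ v *
│  └─ v *
└─ i
   └─ v
      └─ i
         └─ v
            ├─ e *
            │  └─ e
            │     └─ v *
            ├─ h *
            └─ i
               └─ v *
Counting every labelled node above: 34.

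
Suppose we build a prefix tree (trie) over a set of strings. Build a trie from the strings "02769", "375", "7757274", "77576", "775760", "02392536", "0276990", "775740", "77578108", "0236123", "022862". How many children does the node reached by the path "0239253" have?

Walk "0239253" from the root, arriving at one node.
Characters that immediately follow "0239253" among the stored strings: {6}.
That node has 1 child edge.

1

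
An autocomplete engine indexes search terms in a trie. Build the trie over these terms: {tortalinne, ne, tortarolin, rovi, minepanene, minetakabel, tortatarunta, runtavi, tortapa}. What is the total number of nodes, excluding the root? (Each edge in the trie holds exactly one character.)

53

Insert word by word; a character creates a node only if that edge doesn't already exist:
  "tortalinne" → 10 new (t, o, r, t, a, l, i, n, n, e)
  "ne" → 2 new (n, e)
  "tortarolin" → prefix "torta" already present; 5 new (r, o, l, i, n)
  "rovi" → 4 new (r, o, v, i)
  "minepanene" → 10 new (m, i, n, e, p, a, n, e, n, e)
  "minetakabel" → prefix "mine" already present; 7 new (t, a, k, a, b, e, l)
  "tortatarunta" → prefix "torta" already present; 7 new (t, a, r, u, n, t, a)
  "runtavi" → prefix "r" already present; 6 new (u, n, t, a, v, i)
  "tortapa" → prefix "torta" already present; 2 new (p, a)
Total nodes = 10 + 2 + 5 + 4 + 10 + 7 + 7 + 6 + 2 = 53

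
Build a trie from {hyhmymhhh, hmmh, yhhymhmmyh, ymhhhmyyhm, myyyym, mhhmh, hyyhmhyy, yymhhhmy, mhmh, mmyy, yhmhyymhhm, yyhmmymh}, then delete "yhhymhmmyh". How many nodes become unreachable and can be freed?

8

Walk "yhhymhmmyh" from the leaf back toward the root, removing each node that no remaining word uses.
The suffix "hymhmmyh" (8 nodes) is used only by "yhhymhmmyh"; the node for "yh" still has the child "m", so pruning stops there.
Nodes removed: 8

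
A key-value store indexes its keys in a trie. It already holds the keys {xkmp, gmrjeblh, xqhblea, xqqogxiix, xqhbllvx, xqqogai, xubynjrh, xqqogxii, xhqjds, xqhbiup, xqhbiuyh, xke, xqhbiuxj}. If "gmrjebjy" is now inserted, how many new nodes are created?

Walking "gmrjebjy" from the root, the first 6 characters ("gmrjeb") follow existing edges; "j" is the first miss.
New nodes needed: |"gmrjebjy"| − 6 = 8 − 6 = 2.

2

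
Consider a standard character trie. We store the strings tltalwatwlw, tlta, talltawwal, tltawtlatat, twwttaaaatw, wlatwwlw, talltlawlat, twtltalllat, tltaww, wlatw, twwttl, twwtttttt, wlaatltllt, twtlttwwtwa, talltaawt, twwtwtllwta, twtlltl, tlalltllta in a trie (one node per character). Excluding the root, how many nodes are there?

100

Insert word by word; a character creates a node only if that edge doesn't already exist:
  "tltalwatwlw" → 11 new (t, l, t, a, l, w, a, t, w, l, w)
  "tlta" → prefix "tlta" already present; 0 new (none)
  "talltawwal" → prefix "t" already present; 9 new (a, l, l, t, a, w, w, a, l)
  "tltawtlatat" → prefix "tlta" already present; 7 new (w, t, l, a, t, a, t)
  "twwttaaaatw" → prefix "t" already present; 10 new (w, w, t, t, a, a, a, a, t, w)
  "wlatwwlw" → 8 new (w, l, a, t, w, w, l, w)
  "talltlawlat" → prefix "tallt" already present; 6 new (l, a, w, l, a, t)
  "twtltalllat" → prefix "tw" already present; 9 new (t, l, t, a, l, l, l, a, t)
  "tltaww" → prefix "tltaw" already present; 1 new (w)
  "wlatw" → prefix "wlatw" already present; 0 new (none)
  "twwttl" → prefix "twwtt" already present; 1 new (l)
  "twwtttttt" → prefix "twwtt" already present; 4 new (t, t, t, t)
  "wlaatltllt" → prefix "wla" already present; 7 new (a, t, l, t, l, l, t)
  "twtlttwwtwa" → prefix "twtlt" already present; 6 new (t, w, w, t, w, a)
  "talltaawt" → prefix "tallta" already present; 3 new (a, w, t)
  "twwtwtllwta" → prefix "twwt" already present; 7 new (w, t, l, l, w, t, a)
  "twtlltl" → prefix "twtl" already present; 3 new (l, t, l)
  "tlalltllta" → prefix "tl" already present; 8 new (a, l, l, t, l, l, t, a)
Total nodes = 11 + 0 + 9 + 7 + 10 + 8 + 6 + 9 + 1 + 0 + 1 + 4 + 7 + 6 + 3 + 7 + 3 + 8 = 100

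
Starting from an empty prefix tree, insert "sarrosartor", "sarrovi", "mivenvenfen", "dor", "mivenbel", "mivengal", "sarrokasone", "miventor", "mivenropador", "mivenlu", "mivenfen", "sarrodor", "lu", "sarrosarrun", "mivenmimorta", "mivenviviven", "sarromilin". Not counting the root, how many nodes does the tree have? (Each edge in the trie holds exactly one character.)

Count nodes per top-level branch (shared prefixes stored once):
  'd'-branch (dor): 3 nodes
  'l'-branch (lu): 2 nodes
  'm'-branch (mivenbel, mivenfen, mivengal, mivenlu, mivenmimorta, mivenropador, miventor, mivenvenfen, mivenviviven): 45 nodes
  's'-branch (sarrodor, sarrokasone, sarromilin, sarrosarrun, sarrosartor, sarrovi): 30 nodes
Sum: 80

80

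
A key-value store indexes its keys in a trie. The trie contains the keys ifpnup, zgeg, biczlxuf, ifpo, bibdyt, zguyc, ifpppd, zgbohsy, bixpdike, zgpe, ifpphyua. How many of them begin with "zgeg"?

Walk to "zgeg"; the words in its subtree are exactly those with that prefix.
Words under "zgeg": zgeg
Count: 1

1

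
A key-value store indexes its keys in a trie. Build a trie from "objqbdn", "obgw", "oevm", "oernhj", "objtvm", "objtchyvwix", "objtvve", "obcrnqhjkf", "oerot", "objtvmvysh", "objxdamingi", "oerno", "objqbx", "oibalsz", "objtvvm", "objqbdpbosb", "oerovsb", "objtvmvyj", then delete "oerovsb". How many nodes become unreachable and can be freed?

A node on "oerovsb"'s path can go only if nothing else ends at it or branches off below it.
The suffix "vsb" (3 nodes) is used only by "oerovsb"; the node for "oero" still has the child "t", so pruning stops there.
Nodes removed: 3

3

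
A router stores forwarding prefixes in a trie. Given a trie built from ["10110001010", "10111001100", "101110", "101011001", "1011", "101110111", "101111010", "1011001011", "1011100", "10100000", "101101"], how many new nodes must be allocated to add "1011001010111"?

4

The longest prefix of "1011001010111" already in the trie is "101100101" (length 9).
Each of the 4 remaining characters creates one node.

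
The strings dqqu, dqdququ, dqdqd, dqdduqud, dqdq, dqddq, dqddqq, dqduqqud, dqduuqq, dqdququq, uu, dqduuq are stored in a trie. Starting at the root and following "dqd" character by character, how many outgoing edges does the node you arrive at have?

3

The children of the "dqd" node are the distinct next characters among strings starting with "dqd".
Distinct next characters after "dqd": d, q, u.
That node has 3 child edges.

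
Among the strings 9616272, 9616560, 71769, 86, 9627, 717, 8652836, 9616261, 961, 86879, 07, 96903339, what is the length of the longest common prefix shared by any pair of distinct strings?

5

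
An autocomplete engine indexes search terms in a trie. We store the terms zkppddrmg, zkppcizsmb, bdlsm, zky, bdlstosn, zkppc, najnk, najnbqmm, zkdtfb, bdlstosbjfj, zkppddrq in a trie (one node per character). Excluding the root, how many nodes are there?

43

Trace insertions, counting only characters that open a new branch:
  "zkppddrmg" → 9 new (z, k, p, p, d, d, r, m, g)
  "zkppcizsmb" → prefix "zkpp" already present; 6 new (c, i, z, s, m, b)
  "bdlsm" → 5 new (b, d, l, s, m)
  "zky" → prefix "zk" already present; 1 new (y)
  "bdlstosn" → prefix "bdls" already present; 4 new (t, o, s, n)
  "zkppc" → prefix "zkppc" already present; 0 new (none)
  "najnk" → 5 new (n, a, j, n, k)
  "najnbqmm" → prefix "najn" already present; 4 new (b, q, m, m)
  "zkdtfb" → prefix "zk" already present; 4 new (d, t, f, b)
  "bdlstosbjfj" → prefix "bdlstos" already present; 4 new (b, j, f, j)
  "zkppddrq" → prefix "zkppddr" already present; 1 new (q)
Total nodes = 9 + 6 + 5 + 1 + 4 + 0 + 5 + 4 + 4 + 4 + 1 = 43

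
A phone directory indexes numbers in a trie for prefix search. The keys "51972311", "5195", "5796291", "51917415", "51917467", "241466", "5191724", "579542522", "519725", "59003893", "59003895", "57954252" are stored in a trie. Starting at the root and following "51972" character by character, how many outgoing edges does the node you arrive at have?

Walk "51972" from the root, arriving at one node.
Distinct next characters after "51972": 3, 5.
That node has 2 child edges.

2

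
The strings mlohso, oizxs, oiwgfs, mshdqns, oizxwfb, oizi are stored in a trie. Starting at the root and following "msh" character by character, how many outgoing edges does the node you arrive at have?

1

Follow the path "msh" to its node, then look at its outgoing edges.
Distinct next characters after "msh": d.
That node has 1 child edge.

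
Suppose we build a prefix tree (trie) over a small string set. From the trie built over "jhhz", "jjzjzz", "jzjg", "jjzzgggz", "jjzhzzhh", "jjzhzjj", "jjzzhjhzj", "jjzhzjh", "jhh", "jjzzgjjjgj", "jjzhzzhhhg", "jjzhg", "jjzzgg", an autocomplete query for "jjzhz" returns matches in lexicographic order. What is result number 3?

Filter for "jjzhz…" and sort: "jjzhzjh", "jjzhzjj", "jjzhzzhh", "jjzhzzhhhg"
The 3rd is jjzhzzhh.

jjzhzzhh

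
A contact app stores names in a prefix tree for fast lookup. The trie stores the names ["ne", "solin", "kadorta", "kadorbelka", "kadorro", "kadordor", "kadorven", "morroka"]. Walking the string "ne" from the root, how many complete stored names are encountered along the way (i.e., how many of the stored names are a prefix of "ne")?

1

Traverse "ne" character by character; count nodes along the way that are marked as word ends.
Prefixes of the query that are stored words: "ne"
Count: 1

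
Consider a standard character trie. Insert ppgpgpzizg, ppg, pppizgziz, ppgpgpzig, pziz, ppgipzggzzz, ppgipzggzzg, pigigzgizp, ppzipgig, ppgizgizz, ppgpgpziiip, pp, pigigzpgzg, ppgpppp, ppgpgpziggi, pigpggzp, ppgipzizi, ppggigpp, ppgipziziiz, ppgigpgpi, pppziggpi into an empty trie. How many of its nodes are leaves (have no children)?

17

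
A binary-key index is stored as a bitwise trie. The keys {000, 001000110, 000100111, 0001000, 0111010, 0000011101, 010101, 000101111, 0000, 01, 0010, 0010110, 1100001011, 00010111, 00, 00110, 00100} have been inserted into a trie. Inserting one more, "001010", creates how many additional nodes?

1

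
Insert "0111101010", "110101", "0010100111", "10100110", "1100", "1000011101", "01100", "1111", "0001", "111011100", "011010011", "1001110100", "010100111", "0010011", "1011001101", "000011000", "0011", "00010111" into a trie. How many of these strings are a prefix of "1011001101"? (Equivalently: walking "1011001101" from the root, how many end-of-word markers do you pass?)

Walk "1011001101" from the root; an end-of-word marker is hit whenever a stored word is a prefix of "1011001101".
Prefixes of the query that are stored words: "1011001101"
Count: 1

1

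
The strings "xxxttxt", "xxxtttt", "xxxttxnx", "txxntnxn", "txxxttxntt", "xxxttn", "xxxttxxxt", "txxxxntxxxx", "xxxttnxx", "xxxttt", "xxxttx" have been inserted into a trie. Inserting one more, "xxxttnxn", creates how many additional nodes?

1

Walking "xxxttnxn" from the root, the first 7 characters ("xxxttnx") follow existing edges; "n" is the first miss.
So 8 − 7 = 1 new nodes.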